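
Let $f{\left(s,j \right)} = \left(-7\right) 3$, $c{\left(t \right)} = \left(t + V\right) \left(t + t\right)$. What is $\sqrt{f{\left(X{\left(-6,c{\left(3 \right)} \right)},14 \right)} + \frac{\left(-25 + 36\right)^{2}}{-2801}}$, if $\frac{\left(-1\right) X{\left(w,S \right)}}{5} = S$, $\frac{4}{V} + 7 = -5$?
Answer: $\frac{i \sqrt{165096542}}{2801} \approx 4.5873 i$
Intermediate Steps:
$V = - \frac{1}{3}$ ($V = \frac{4}{-7 - 5} = \frac{4}{-12} = 4 \left(- \frac{1}{12}\right) = - \frac{1}{3} \approx -0.33333$)
$c{\left(t \right)} = 2 t \left(- \frac{1}{3} + t\right)$ ($c{\left(t \right)} = \left(t - \frac{1}{3}\right) \left(t + t\right) = \left(- \frac{1}{3} + t\right) 2 t = 2 t \left(- \frac{1}{3} + t\right)$)
$X{\left(w,S \right)} = - 5 S$
$f{\left(s,j \right)} = -21$
$\sqrt{f{\left(X{\left(-6,c{\left(3 \right)} \right)},14 \right)} + \frac{\left(-25 + 36\right)^{2}}{-2801}} = \sqrt{-21 + \frac{\left(-25 + 36\right)^{2}}{-2801}} = \sqrt{-21 + 11^{2} \left(- \frac{1}{2801}\right)} = \sqrt{-21 + 121 \left(- \frac{1}{2801}\right)} = \sqrt{-21 - \frac{121}{2801}} = \sqrt{- \frac{58942}{2801}} = \frac{i \sqrt{165096542}}{2801}$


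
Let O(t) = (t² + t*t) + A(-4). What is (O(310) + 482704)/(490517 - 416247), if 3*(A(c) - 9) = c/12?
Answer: 3037108/334215 ≈ 9.0873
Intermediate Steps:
A(c) = 9 + c/36 (A(c) = 9 + (c/12)/3 = 9 + c/36)
O(t) = 80/9 + 2*t² (O(t) = (t² + t*t) + (9 + (1/36)*(-4)) = (t² + t²) + (9 - ⅑) = 2*t² + 80/9 = 80/9 + 2*t²)
(O(310) + 482704)/(490517 - 416247) = ((80/9 + 2*310²) + 482704)/(490517 - 416247) = ((80/9 + 2*96100) + 482704)/74270 = ((80/9 + 192200) + 482704)*(1/74270) = (1729880/9 + 482704)*(1/74270) = (6074216/9)*(1/74270) = 3037108/334215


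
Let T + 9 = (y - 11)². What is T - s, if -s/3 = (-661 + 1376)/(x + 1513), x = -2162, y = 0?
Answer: 6413/59 ≈ 108.69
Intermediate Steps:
s = 195/59 (s = -3*(-661 + 1376)/(-2162 + 1513) = -2145/(-649) = -2145*(-1)/649 = -3*(-65/59) = 195/59 ≈ 3.3051)
T = 112 (T = -9 + (0 - 11)² = -9 + (-11)² = -9 + 121 = 112)
T - s = 112 - 1*195/59 = 112 - 195/59 = 6413/59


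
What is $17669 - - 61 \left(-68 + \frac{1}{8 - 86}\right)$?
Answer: $\frac{1054577}{78} \approx 13520.0$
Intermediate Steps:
$17669 - - 61 \left(-68 + \frac{1}{8 - 86}\right) = 17669 - - 61 \left(-68 + \frac{1}{-78}\right) = 17669 - - 61 \left(-68 - \frac{1}{78}\right) = 17669 - \left(-61\right) \left(- \frac{5305}{78}\right) = 17669 - \frac{323605}{78} = \frac{1054577}{78}$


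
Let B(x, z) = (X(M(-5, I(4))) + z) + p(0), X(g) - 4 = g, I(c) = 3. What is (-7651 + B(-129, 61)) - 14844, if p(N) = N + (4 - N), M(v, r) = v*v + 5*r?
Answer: -22386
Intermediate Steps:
M(v, r) = v**2 + 5*r
p(N) = 4
X(g) = 4 + g
B(x, z) = 48 + z (B(x, z) = ((4 + ((-5)**2 + 5*3)) + z) + 4 = ((4 + (25 + 15)) + z) + 4 = ((4 + 40) + z) + 4 = (44 + z) + 4 = 48 + z)
(-7651 + B(-129, 61)) - 14844 = (-7651 + (48 + 61)) - 14844 = (-7651 + 109) - 14844 = -7542 - 14844 = -22386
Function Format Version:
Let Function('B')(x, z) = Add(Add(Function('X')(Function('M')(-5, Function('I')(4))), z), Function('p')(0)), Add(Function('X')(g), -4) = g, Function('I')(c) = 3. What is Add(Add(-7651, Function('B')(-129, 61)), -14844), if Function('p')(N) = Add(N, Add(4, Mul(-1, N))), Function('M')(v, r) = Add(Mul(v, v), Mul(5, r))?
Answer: -22386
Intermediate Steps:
Function('M')(v, r) = Add(Pow(v, 2), Mul(5, r))
Function('p')(N) = 4
Function('X')(g) = Add(4, g)
Function('B')(x, z) = Add(48, z) (Function('B')(x, z) = Add(Add(Add(4, Add(Pow(-5, 2), Mul(5, 3))), z), 4) = Add(Add(Add(4, Add(25, 15)), z), 4) = Add(Add(Add(4, 40), z), 4) = Add(Add(44, z), 4) = Add(48, z))
Add(Add(-7651, Function('B')(-129, 61)), -14844) = Add(Add(-7651, Add(48, 61)), -14844) = Add(Add(-7651, 109), -14844) = Add(-7542, -14844) = -22386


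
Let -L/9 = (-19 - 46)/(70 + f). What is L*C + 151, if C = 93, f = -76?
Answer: -17833/2 ≈ -8916.5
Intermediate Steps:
L = -195/2 (L = -9*(-19 - 46)/(70 - 76) = -(-585)/(-6) = -(-585)*(-1)/6 = -9*65/6 = -195/2 ≈ -97.500)
L*C + 151 = -195/2*93 + 151 = -18135/2 + 151 = -17833/2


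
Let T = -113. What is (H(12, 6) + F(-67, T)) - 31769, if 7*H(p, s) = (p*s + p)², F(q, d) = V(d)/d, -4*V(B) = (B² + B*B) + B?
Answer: -122819/4 ≈ -30705.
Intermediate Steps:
V(B) = -B²/2 - B/4 (V(B) = -((B² + B*B) + B)/4 = -((B² + B²) + B)/4 = -(2*B² + B)/4 = -(B + 2*B²)/4 = -B²/2 - B/4)
F(q, d) = -¼ - d/2 (F(q, d) = (-d*(1 + 2*d)/4)/d = -¼ - d/2)
H(p, s) = (p + p*s)²/7 (H(p, s) = (p*s + p)²/7 = (p + p*s)²/7)
(H(12, 6) + F(-67, T)) - 31769 = ((⅐)*12²*(1 + 6)² + (-¼ - ½*(-113))) - 31769 = ((⅐)*144*7² + (-¼ + 113/2)) - 31769 = ((⅐)*144*49 + 225/4) - 31769 = (1008 + 225/4) - 31769 = 4257/4 - 31769 = -122819/4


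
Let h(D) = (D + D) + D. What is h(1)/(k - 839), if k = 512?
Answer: -1/109 ≈ -0.0091743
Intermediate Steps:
h(D) = 3*D (h(D) = 2*D + D = 3*D)
h(1)/(k - 839) = (3*1)/(512 - 839) = 3/(-327) = -1/327*3 = -1/109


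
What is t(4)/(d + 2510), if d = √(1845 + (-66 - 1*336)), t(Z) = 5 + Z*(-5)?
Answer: -37650/6298657 + 15*√1443/6298657 ≈ -0.0058870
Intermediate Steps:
t(Z) = 5 - 5*Z
d = √1443 (d = √(1845 + (-66 - 336)) = √(1845 - 402) = √1443 ≈ 37.987)
t(4)/(d + 2510) = (5 - 5*4)/(√1443 + 2510) = (5 - 20)/(2510 + √1443) = -15/(2510 + √1443)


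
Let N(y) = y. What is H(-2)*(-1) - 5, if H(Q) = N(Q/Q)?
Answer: -6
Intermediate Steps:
H(Q) = 1 (H(Q) = Q/Q = 1)
H(-2)*(-1) - 5 = 1*(-1) - 5 = -1 - 5 = -6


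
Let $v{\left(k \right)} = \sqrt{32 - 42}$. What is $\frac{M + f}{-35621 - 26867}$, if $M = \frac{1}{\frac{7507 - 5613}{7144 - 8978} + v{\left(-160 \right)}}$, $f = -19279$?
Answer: $\frac{44851359855}{145373629778} + \frac{840889 i \sqrt{10}}{581494519112} \approx 0.30852 + 4.5729 \cdot 10^{-6} i$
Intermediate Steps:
$v{\left(k \right)} = i \sqrt{10}$ ($v{\left(k \right)} = \sqrt{-10} = i \sqrt{10}$)
$M = \frac{1}{- \frac{947}{917} + i \sqrt{10}}$ ($M = \frac{1}{\frac{7507 - 5613}{7144 - 8978} + i \sqrt{10}} = \frac{1}{\frac{1894}{-1834} + i \sqrt{10}} = \frac{1}{1894 \left(- \frac{1}{1834}\right) + i \sqrt{10}} = \frac{1}{- \frac{947}{917} + i \sqrt{10}} \approx -0.093319 - 0.28575 i$)
$\frac{M + f}{-35621 - 26867} = \frac{\left(- \frac{868399}{9305699} - \frac{840889 i \sqrt{10}}{9305699}\right) - 19279}{-35621 - 26867} = \frac{- \frac{179405439420}{9305699} - \frac{840889 i \sqrt{10}}{9305699}}{-62488} = \left(- \frac{179405439420}{9305699} - \frac{840889 i \sqrt{10}}{9305699}\right) \left(- \frac{1}{62488}\right) = \frac{44851359855}{145373629778} + \frac{840889 i \sqrt{10}}{581494519112}$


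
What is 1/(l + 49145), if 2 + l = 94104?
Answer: 1/143247 ≈ 6.9809e-6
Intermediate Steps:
l = 94102 (l = -2 + 94104 = 94102)
1/(l + 49145) = 1/(94102 + 49145) = 1/143247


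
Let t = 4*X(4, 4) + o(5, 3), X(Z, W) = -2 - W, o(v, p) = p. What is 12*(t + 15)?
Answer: -72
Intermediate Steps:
t = -21 (t = 4*(-2 - 1*4) + 3 = 4*(-2 - 4) + 3 = 4*(-6) + 3 = -24 + 3 = -21)
12*(t + 15) = 12*(-21 + 15) = 12*(-6) = -72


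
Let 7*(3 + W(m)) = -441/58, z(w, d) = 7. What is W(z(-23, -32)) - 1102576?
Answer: -63949645/58 ≈ -1.1026e+6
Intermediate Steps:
W(m) = -237/58 (W(m) = -3 + (-441/58)/7 = -3 + (-441*1/58)/7 = -3 + (⅐)*(-441/58) = -3 - 63/58 = -237/58)
W(z(-23, -32)) - 1102576 = -237/58 - 1102576 = -63949645/58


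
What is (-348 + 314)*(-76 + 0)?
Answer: 2584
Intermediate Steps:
(-348 + 314)*(-76 + 0) = -34*(-76) = 2584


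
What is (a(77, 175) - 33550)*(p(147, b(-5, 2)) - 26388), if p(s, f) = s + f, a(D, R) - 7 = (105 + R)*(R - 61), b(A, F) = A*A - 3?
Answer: 42553437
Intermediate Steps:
b(A, F) = -3 + A**2 (b(A, F) = A**2 - 3 = -3 + A**2)
a(D, R) = 7 + (-61 + R)*(105 + R) (a(D, R) = 7 + (105 + R)*(R - 61) = 7 + (105 + R)*(-61 + R) = 7 + (-61 + R)*(105 + R))
p(s, f) = f + s
(a(77, 175) - 33550)*(p(147, b(-5, 2)) - 26388) = ((-6398 + 175**2 + 44*175) - 33550)*(((-3 + (-5)**2) + 147) - 26388) = ((-6398 + 30625 + 7700) - 33550)*(((-3 + 25) + 147) - 26388) = (31927 - 33550)*((22 + 147) - 26388) = -1623*(169 - 26388) = -1623*(-26219) = 42553437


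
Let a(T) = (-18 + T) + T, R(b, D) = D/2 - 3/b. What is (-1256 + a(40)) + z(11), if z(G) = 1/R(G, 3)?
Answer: -32216/27 ≈ -1193.2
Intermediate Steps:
R(b, D) = D/2 - 3/b (R(b, D) = D*(1/2) - 3/b = D/2 - 3/b)
a(T) = -18 + 2*T
z(G) = 1/(3/2 - 3/G) (z(G) = 1/((1/2)*3 - 3/G) = 1/(3/2 - 3/G))
(-1256 + a(40)) + z(11) = (-1256 + (-18 + 2*40)) + (2/3)*11/(-2 + 11) = (-1256 + (-18 + 80)) + (2/3)*11/9 = (-1256 + 62) + (2/3)*11*(1/9) = -1194 + 22/27 = -32216/27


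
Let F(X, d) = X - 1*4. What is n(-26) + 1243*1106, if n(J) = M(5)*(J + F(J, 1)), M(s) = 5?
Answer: 1374478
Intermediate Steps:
F(X, d) = -4 + X (F(X, d) = X - 4 = -4 + X)
n(J) = -20 + 10*J (n(J) = 5*(J + (-4 + J)) = 5*(-4 + 2*J) = -20 + 10*J)
n(-26) + 1243*1106 = (-20 + 10*(-26)) + 1243*1106 = (-20 - 260) + 1374758 = -280 + 1374758 = 1374478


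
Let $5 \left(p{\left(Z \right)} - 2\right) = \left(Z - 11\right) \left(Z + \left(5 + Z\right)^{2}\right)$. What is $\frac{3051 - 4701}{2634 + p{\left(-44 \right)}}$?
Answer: $\frac{550}{4537} \approx 0.12123$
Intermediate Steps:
$p{\left(Z \right)} = 2 + \frac{\left(-11 + Z\right) \left(Z + \left(5 + Z\right)^{2}\right)}{5}$ ($p{\left(Z \right)} = 2 + \frac{\left(Z - 11\right) \left(Z + \left(5 + Z\right)^{2}\right)}{5} = 2 + \frac{\left(-11 + Z\right) \left(Z + \left(5 + Z\right)^{2}\right)}{5}$)
$\frac{3051 - 4701}{2634 + p{\left(-44 \right)}} = \frac{3051 - 4701}{2634 - \left(- \frac{3959}{5} + \frac{85184}{5}\right)} = - \frac{1650}{2634 + \left(-53 + \frac{4224}{5} + \frac{1}{5} \left(-85184\right)\right)} = - \frac{1650}{2634 - 16245} = - \frac{1650}{-13611} = \left(-1650\right) \left(- \frac{1}{13611}\right) = \frac{550}{4537}$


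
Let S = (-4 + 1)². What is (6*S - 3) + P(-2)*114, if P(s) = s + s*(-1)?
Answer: 51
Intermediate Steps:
S = 9 (S = (-3)² = 9)
P(s) = 0 (P(s) = s - s = 0)
(6*S - 3) + P(-2)*114 = (6*9 - 3) + 0*114 = (54 - 3) + 0 = 51 + 0 = 51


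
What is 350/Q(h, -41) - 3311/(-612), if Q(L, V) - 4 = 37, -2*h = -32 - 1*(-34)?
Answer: 349951/25092 ≈ 13.947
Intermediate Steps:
h = -1 (h = -(-32 - 1*(-34))/2 = -(-32 + 34)/2 = -1/2*2 = -1)
Q(L, V) = 41 (Q(L, V) = 4 + 37 = 41)
350/Q(h, -41) - 3311/(-612) = 350/41 - 3311/(-612) = 350*(1/41) - 3311*(-1/612) = 350/41 + 3311/612 = 349951/25092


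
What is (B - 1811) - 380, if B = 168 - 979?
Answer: -3002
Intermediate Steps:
B = -811
(B - 1811) - 380 = (-811 - 1811) - 380 = -2622 - 380 = -3002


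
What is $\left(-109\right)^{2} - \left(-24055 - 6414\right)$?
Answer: $42350$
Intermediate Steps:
$\left(-109\right)^{2} - \left(-24055 - 6414\right) = 11881 - \left(-24055 - 6414\right) = 11881 - -30469 = 11881 + 30469 = 42350$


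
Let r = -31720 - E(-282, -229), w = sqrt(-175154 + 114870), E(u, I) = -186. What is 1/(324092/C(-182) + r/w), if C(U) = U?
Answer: -31748538458/56829516643635 - 18652361*I*sqrt(15071)/56829516643635 ≈ -0.00055866 - 4.0293e-5*I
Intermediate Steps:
w = 2*I*sqrt(15071) (w = sqrt(-60284) = 2*I*sqrt(15071) ≈ 245.53*I)
r = -31534 (r = -31720 - 1*(-186) = -31720 + 186 = -31534)
1/(324092/C(-182) + r/w) = 1/(324092/(-182) - 31534*(-I*sqrt(15071)/30142)) = 1/(324092*(-1/182) - (-15767)*I*sqrt(15071)/15071) = 1/(-162046/91 + 15767*I*sqrt(15071)/15071)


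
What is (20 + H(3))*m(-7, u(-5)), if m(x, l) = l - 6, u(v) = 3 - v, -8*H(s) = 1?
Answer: 159/4 ≈ 39.750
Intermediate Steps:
H(s) = -1/8 (H(s) = -1/8*1 = -1/8)
m(x, l) = -6 + l
(20 + H(3))*m(-7, u(-5)) = (20 - 1/8)*(-6 + (3 - 1*(-5))) = 159*(-6 + (3 + 5))/8 = 159*(-6 + 8)/8 = (159/8)*2 = 159/4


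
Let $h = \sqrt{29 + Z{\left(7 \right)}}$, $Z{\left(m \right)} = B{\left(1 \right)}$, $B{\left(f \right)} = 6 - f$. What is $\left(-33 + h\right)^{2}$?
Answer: $\left(33 - \sqrt{34}\right)^{2} \approx 738.16$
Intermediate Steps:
$Z{\left(m \right)} = 5$ ($Z{\left(m \right)} = 6 - 1 = 5$)
$h = \sqrt{34}$ ($h = \sqrt{29 + 5} = \sqrt{34} \approx 5.8309$)
$\left(-33 + h\right)^{2} = \left(-33 + \sqrt{34}\right)^{2}$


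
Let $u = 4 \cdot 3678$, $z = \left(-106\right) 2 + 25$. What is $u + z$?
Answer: $14525$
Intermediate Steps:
$z = -187$ ($z = -212 + 25 = -187$)
$u = 14712$
$u + z = 14712 - 187 = 14525$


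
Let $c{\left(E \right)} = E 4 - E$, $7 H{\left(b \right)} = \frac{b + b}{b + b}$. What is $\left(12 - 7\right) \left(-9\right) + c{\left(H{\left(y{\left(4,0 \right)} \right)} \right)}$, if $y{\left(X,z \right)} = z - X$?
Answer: $- \frac{312}{7} \approx -44.571$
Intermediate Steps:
$H{\left(b \right)} = \frac{1}{7}$ ($H{\left(b \right)} = \frac{\left(b + b\right) \frac{1}{b + b}}{7} = \frac{2 b \frac{1}{2 b}}{7} = \frac{1}{7} \cdot 1 = \frac{1}{7}$)
$c{\left(E \right)} = 3 E$ ($c{\left(E \right)} = 4 E - E = 3 E$)
$\left(12 - 7\right) \left(-9\right) + c{\left(H{\left(y{\left(4,0 \right)} \right)} \right)} = \left(12 - 7\right) \left(-9\right) + 3 \cdot \frac{1}{7} = 5 \left(-9\right) + \frac{3}{7} = -45 + \frac{3}{7} = - \frac{312}{7}$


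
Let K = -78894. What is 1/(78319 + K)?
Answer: -1/575 ≈ -0.0017391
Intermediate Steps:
1/(78319 + K) = 1/(78319 - 78894) = 1/(-575) = -1/575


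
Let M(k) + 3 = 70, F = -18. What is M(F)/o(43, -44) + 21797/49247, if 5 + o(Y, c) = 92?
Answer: 5195888/4284489 ≈ 1.2127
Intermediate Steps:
o(Y, c) = 87 (o(Y, c) = -5 + 92 = 87)
M(k) = 67 (M(k) = -3 + 70 = 67)
M(F)/o(43, -44) + 21797/49247 = 67/87 + 21797/49247 = 5195888/4284489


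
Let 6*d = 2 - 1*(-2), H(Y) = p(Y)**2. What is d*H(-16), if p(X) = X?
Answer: 512/3 ≈ 170.67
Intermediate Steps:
H(Y) = Y**2
d = 2/3 (d = (2 - 1*(-2))/6 = (2 + 2)/6 = (1/6)*4 = 2/3 ≈ 0.66667)
d*H(-16) = (2/3)*(-16)**2 = (2/3)*256 = 512/3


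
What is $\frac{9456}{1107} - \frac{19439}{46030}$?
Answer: $\frac{137913569}{16985070} \approx 8.1197$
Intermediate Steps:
$\frac{9456}{1107} - \frac{19439}{46030} = 9456 \cdot \frac{1}{1107} - \frac{19439}{46030} = \frac{3152}{369} - \frac{19439}{46030} = \frac{137913569}{16985070}$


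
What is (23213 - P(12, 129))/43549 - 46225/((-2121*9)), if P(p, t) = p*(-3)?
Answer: 2456852686/831306861 ≈ 2.9554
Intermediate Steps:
P(p, t) = -3*p
(23213 - P(12, 129))/43549 - 46225/((-2121*9)) = (23213 - (-3)*12)/43549 - 46225/((-2121*9)) = (23213 - 1*(-36))*(1/43549) - 46225/(-19089) = (23213 + 36)*(1/43549) - 46225*(-1/19089) = 23249*(1/43549) + 46225/19089 = 23249/43549 + 46225/19089 = 2456852686/831306861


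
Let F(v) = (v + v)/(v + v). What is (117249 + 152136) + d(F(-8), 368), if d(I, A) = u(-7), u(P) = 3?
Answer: 269388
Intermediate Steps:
F(v) = 1 (F(v) = (2*v)/((2*v)) = (2*v)*(1/(2*v)) = 1)
d(I, A) = 3
(117249 + 152136) + d(F(-8), 368) = (117249 + 152136) + 3 = 269385 + 3 = 269388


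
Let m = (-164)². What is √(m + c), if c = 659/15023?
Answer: √6070182368141/15023 ≈ 164.00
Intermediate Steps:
c = 659/15023 (c = 659*(1/15023) = 659/15023 ≈ 0.043866)
m = 26896
√(m + c) = √(26896 + 659/15023) = √(404059267/15023) = √6070182368141/15023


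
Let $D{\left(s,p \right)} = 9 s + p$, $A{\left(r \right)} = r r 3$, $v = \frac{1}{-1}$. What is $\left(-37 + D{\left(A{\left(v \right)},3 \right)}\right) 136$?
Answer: $-952$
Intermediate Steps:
$v = -1$
$A{\left(r \right)} = 3 r^{2}$ ($A{\left(r \right)} = r^{2} \cdot 3 = 3 r^{2}$)
$D{\left(s,p \right)} = p + 9 s$
$\left(-37 + D{\left(A{\left(v \right)},3 \right)}\right) 136 = \left(-37 + \left(3 + 9 \cdot 3 \left(-1\right)^{2}\right)\right) 136 = \left(-37 + \left(3 + 9 \cdot 3 \cdot 1\right)\right) 136 = \left(-37 + \left(3 + 9 \cdot 3\right)\right) 136 = \left(-37 + \left(3 + 27\right)\right) 136 = \left(-37 + 30\right) 136 = \left(-7\right) 136 = -952$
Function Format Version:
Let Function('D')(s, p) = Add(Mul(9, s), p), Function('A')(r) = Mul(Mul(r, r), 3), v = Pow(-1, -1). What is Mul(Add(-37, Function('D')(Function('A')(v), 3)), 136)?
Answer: -952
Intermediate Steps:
v = -1
Function('A')(r) = Mul(3, Pow(r, 2)) (Function('A')(r) = Mul(Pow(r, 2), 3) = Mul(3, Pow(r, 2)))
Function('D')(s, p) = Add(p, Mul(9, s))
Mul(Add(-37, Function('D')(Function('A')(v), 3)), 136) = Mul(Add(-37, Add(3, Mul(9, Mul(3, Pow(-1, 2))))), 136) = Mul(Add(-37, Add(3, Mul(9, Mul(3, 1)))), 136) = Mul(Add(-37, Add(3, Mul(9, 3))), 136) = Mul(Add(-37, Add(3, 27)), 136) = Mul(Add(-37, 30), 136) = Mul(-7, 136) = -952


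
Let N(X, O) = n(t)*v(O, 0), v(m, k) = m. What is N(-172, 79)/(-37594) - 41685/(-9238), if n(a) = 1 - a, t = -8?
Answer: 390134418/86823343 ≈ 4.4934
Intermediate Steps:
N(X, O) = 9*O (N(X, O) = (1 - 1*(-8))*O = (1 + 8)*O = 9*O)
N(-172, 79)/(-37594) - 41685/(-9238) = (9*79)/(-37594) - 41685/(-9238) = 711*(-1/37594) - 41685*(-1/9238) = -711/37594 + 41685/9238 = 390134418/86823343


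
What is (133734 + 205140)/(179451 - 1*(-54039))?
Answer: 56479/38915 ≈ 1.4513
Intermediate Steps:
(133734 + 205140)/(179451 - 1*(-54039)) = 338874/(179451 + 54039) = 338874/233490 = 338874*(1/233490) = 56479/38915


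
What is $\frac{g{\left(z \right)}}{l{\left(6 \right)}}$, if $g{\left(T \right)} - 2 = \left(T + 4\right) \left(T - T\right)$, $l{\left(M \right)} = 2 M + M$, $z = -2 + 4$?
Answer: $\frac{1}{9} \approx 0.11111$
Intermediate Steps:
$z = 2$
$l{\left(M \right)} = 3 M$
$g{\left(T \right)} = 2$ ($g{\left(T \right)} = 2 + \left(T + 4\right) \left(T - T\right) = 2 + \left(4 + T\right) 0 = 2 + 0 = 2$)
$\frac{g{\left(z \right)}}{l{\left(6 \right)}} = \frac{1}{3 \cdot 6} \cdot 2 = \frac{1}{18} \cdot 2 = \frac{1}{9}$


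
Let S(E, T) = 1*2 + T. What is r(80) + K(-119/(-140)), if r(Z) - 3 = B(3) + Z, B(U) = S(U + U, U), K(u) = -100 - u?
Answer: -257/20 ≈ -12.850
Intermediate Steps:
S(E, T) = 2 + T
B(U) = 2 + U
r(Z) = 8 + Z (r(Z) = 3 + ((2 + 3) + Z) = 3 + (5 + Z) = 8 + Z)
r(80) + K(-119/(-140)) = (8 + 80) + (-100 - (-119)/(-140)) = 88 + (-100 - (-119)*(-1)/140) = 88 + (-100 - 1*17/20) = 88 + (-100 - 17/20) = 88 - 2017/20 = -257/20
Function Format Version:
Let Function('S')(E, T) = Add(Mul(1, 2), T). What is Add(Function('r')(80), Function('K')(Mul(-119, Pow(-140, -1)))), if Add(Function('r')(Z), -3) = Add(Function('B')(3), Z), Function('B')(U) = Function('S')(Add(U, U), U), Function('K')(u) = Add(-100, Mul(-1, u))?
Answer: Rational(-257, 20) ≈ -12.850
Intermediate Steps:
Function('S')(E, T) = Add(2, T)
Function('B')(U) = Add(2, U)
Function('r')(Z) = Add(8, Z) (Function('r')(Z) = Add(3, Add(Add(2, 3), Z)) = Add(3, Add(5, Z)) = Add(8, Z))
Add(Function('r')(80), Function('K')(Mul(-119, Pow(-140, -1)))) = Add(Add(8, 80), Add(-100, Mul(-1, Mul(-119, Pow(-140, -1))))) = Add(88, Add(-100, Mul(-1, Mul(-119, Rational(-1, 140))))) = Add(88, Add(-100, Mul(-1, Rational(17, 20)))) = Add(88, Add(-100, Rational(-17, 20))) = Add(88, Rational(-2017, 20)) = Rational(-257, 20)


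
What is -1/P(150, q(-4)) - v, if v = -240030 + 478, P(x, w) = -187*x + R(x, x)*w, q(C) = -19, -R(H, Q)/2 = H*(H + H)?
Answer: 402914486399/1681950 ≈ 2.3955e+5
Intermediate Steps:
R(H, Q) = -4*H² (R(H, Q) = -2*H*(H + H) = -2*H*2*H = -4*H²)
P(x, w) = -187*x - 4*w*x² (P(x, w) = -187*x + (-4*x²)*w = -187*x - 4*w*x²)
v = -239552
-1/P(150, q(-4)) - v = -1/(150*(-187 - 4*(-19)*150)) - 1*(-239552) = -1/(150*(-187 + 11400)) + 239552 = -1/(150*11213) + 239552 = -1/1681950 + 239552 = 402914486399/1681950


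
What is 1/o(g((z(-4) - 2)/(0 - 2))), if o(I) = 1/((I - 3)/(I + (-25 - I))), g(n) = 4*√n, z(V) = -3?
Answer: 3/25 - 2*√10/25 ≈ -0.13298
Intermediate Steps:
o(I) = 1/(3/25 - I/25) (o(I) = 1/((-3 + I)/(-25)) = 1/((-3 + I)*(-1/25)) = 1/(3/25 - I/25))
1/o(g((z(-4) - 2)/(0 - 2))) = 1/(-25/(-3 + 4*√((-3 - 2)/(0 - 2)))) = 1/(-25/(-3 + 4*√(-5/(-2)))) = 1/(-25/(-3 + 4*√(-5*(-½)))) = 1/(-25/(-3 + 4*√(5/2))) = 1/(-25/(-3 + 4*(√10/2))) = 1/(-25/(-3 + 2*√10)) = 3/25 - 2*√10/25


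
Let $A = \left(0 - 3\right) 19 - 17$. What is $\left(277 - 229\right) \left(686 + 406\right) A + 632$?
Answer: $-3878152$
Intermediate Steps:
$A = -74$ ($A = \left(0 - 3\right) 19 - 17 = \left(-3\right) 19 - 17 = -57 - 17 = -74$)
$\left(277 - 229\right) \left(686 + 406\right) A + 632 = \left(277 - 229\right) \left(686 + 406\right) \left(-74\right) + 632 = 48 \cdot 1092 \left(-74\right) + 632 = 52416 \left(-74\right) + 632 = -3878784 + 632 = -3878152$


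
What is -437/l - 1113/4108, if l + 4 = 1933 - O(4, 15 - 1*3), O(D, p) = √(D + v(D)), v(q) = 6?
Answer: -7604440587/15285995348 - 437*√10/3721031 ≈ -0.49785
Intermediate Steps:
O(D, p) = √(6 + D) (O(D, p) = √(D + 6) = √(6 + D))
l = 1929 - √10 (l = -4 + (1933 - √(6 + 4)) = -4 + (1933 - √10) = 1929 - √10 ≈ 1925.8)
-437/l - 1113/4108 = -437/(1929 - √10) - 1113/4108 = -1113/4108 - 437/(1929 - √10)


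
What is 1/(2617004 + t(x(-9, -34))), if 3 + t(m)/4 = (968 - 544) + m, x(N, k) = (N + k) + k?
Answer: 1/2618380 ≈ 3.8192e-7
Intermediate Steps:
x(N, k) = N + 2*k
t(m) = 1684 + 4*m (t(m) = -12 + 4*((968 - 544) + m) = -12 + 4*(424 + m) = -12 + (1696 + 4*m) = 1684 + 4*m)
1/(2617004 + t(x(-9, -34))) = 1/(2617004 + (1684 + 4*(-9 + 2*(-34)))) = 1/(2617004 + (1684 + 4*(-9 - 68))) = 1/(2617004 + (1684 + 4*(-77))) = 1/(2617004 + (1684 - 308)) = 1/(2617004 + 1376) = 1/2618380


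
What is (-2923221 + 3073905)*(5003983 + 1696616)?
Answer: 1009673059716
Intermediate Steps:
(-2923221 + 3073905)*(5003983 + 1696616) = 150684*6700599 = 1009673059716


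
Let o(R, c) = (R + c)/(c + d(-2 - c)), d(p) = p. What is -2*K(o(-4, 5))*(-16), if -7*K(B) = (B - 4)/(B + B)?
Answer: -144/7 ≈ -20.571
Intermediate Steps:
o(R, c) = -R/2 - c/2 (o(R, c) = (R + c)/(c + (-2 - c)) = (R + c)/(-2) = (R + c)*(-½) = -R/2 - c/2)
K(B) = -(-4 + B)/(14*B) (K(B) = -(B - 4)/(7*(B + B)) = -(-4 + B)/(7*(2*B)) = -(-4 + B)*1/(2*B)/7 = -(-4 + B)/(14*B))
-2*K(o(-4, 5))*(-16) = -(4 - (-½*(-4) - ½*5))/(7*(-½*(-4) - ½*5))*(-16) = -(4 - (2 - 5/2))/(7*(2 - 5/2))*(-16) = -(4 - 1*(-½))/(7*(-½))*(-16) = -(-2)*(4 + ½)/7*(-16) = -(-2)*9/(7*2)*(-16) = -2*(-9/14)*(-16) = (9/7)*(-16) = -144/7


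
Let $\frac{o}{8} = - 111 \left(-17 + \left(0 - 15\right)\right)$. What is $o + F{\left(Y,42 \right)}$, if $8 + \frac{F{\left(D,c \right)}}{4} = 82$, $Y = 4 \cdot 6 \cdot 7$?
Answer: $28712$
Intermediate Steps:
$Y = 168$ ($Y = 24 \cdot 7 = 168$)
$F{\left(D,c \right)} = 296$ ($F{\left(D,c \right)} = -32 + 4 \cdot 82 = -32 + 328 = 296$)
$o = 28416$ ($o = 8 \left(- 111 \left(-17 + \left(0 - 15\right)\right)\right) = 8 \left(- 111 \left(-17 - 15\right)\right) = 8 \left(\left(-111\right) \left(-32\right)\right) = 8 \cdot 3552 = 28416$)
$o + F{\left(Y,42 \right)} = 28416 + 296 = 28712$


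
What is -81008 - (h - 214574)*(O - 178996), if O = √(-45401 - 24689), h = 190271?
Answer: -4350220796 + 24303*I*√70090 ≈ -4.3502e+9 + 6.4341e+6*I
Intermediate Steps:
O = I*√70090 (O = √(-70090) = I*√70090 ≈ 264.75*I)
-81008 - (h - 214574)*(O - 178996) = -81008 - (190271 - 214574)*(I*√70090 - 178996) = -81008 - (-24303)*(-178996 + I*√70090) = -81008 - (4350139788 - 24303*I*√70090) = -81008 + (-4350139788 + 24303*I*√70090) = -4350220796 + 24303*I*√70090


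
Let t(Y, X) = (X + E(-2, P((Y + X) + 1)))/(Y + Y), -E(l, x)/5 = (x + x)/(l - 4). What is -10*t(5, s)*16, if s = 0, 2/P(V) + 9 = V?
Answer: 160/9 ≈ 17.778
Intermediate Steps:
P(V) = 2/(-9 + V)
E(l, x) = -10*x/(-4 + l) (E(l, x) = -5*(x + x)/(l - 4) = -5*2*x/(-4 + l) = -10*x/(-4 + l))
t(Y, X) = (X + 10/(3*(-8 + X + Y)))/(2*Y) (t(Y, X) = (X - 10*2/(-9 + ((Y + X) + 1))/(-4 - 2))/(Y + Y) = (X - 10*2/(-9 + ((X + Y) + 1))/(-6))/((2*Y)) = (X - 10*2/(-9 + (1 + X + Y))*(-⅙))*(1/(2*Y)) = (X - 10*2/(-8 + X + Y)*(-⅙))*(1/(2*Y)) = (X + 10/(3*(-8 + X + Y)))*(1/(2*Y)) = (X + 10/(3*(-8 + X + Y)))/(2*Y))
-10*t(5, s)*16 = -5*(10 + 3*0*(-8 + 0 + 5))/(3*5*(-8 + 0 + 5))*16 = -5*(10 + 3*0*(-3))/(3*5*(-3))*16 = -5*(-1)*(10 + 0)/(3*5*3)*16 = -5*(-1)*10/(3*5*3)*16 = -10*(-⅑)*16 = (10/9)*16 = 160/9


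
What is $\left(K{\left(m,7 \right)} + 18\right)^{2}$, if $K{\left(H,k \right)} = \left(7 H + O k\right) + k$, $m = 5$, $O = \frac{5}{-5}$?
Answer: $2809$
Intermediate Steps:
$O = -1$ ($O = 5 \left(- \frac{1}{5}\right) = -1$)
$K{\left(H,k \right)} = 7 H$ ($K{\left(H,k \right)} = \left(7 H - k\right) + k = \left(- k + 7 H\right) + k = 7 H$)
$\left(K{\left(m,7 \right)} + 18\right)^{2} = \left(7 \cdot 5 + 18\right)^{2} = \left(35 + 18\right)^{2} = 53^{2} = 2809$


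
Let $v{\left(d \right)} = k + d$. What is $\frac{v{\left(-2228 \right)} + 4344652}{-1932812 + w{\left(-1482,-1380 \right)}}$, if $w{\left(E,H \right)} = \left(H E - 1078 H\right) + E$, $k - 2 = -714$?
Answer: $\frac{2170856}{799253} \approx 2.7161$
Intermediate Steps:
$k = -712$ ($k = 2 - 714 = -712$)
$v{\left(d \right)} = -712 + d$
$w{\left(E,H \right)} = E - 1078 H + E H$ ($w{\left(E,H \right)} = \left(E H - 1078 H\right) + E = \left(- 1078 H + E H\right) + E = E - 1078 H + E H$)
$\frac{v{\left(-2228 \right)} + 4344652}{-1932812 + w{\left(-1482,-1380 \right)}} = \frac{\left(-712 - 2228\right) + 4344652}{-1932812 - -3531318} = \frac{-2940 + 4344652}{-1932812 + \left(-1482 + 1487640 + 2045160\right)} = \frac{4341712}{-1932812 + 3531318} = \frac{4341712}{1598506} = 4341712 \cdot \frac{1}{1598506} = \frac{2170856}{799253}$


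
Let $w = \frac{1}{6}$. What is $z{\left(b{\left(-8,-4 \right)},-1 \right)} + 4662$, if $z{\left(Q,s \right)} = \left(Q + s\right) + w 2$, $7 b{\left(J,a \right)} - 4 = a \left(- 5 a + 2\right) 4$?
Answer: $\frac{96844}{21} \approx 4611.6$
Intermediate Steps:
$w = \frac{1}{6} \approx 0.16667$
$b{\left(J,a \right)} = \frac{4}{7} + \frac{4 a \left(2 - 5 a\right)}{7}$ ($b{\left(J,a \right)} = \frac{4}{7} + \frac{a \left(- 5 a + 2\right) 4}{7} = \frac{4}{7} + \frac{a \left(2 - 5 a\right) 4}{7} = \frac{4}{7} + \frac{4 a \left(2 - 5 a\right)}{7}$)
$z{\left(Q,s \right)} = \frac{1}{3} + Q + s$ ($z{\left(Q,s \right)} = \left(Q + s\right) + \frac{1}{6} \cdot 2 = \left(Q + s\right) + \frac{1}{3} = \frac{1}{3} + Q + s$)
$z{\left(b{\left(-8,-4 \right)},-1 \right)} + 4662 = \left(\frac{1}{3} + \left(\frac{4}{7} - \frac{20 \left(-4\right)^{2}}{7} + \frac{8}{7} \left(-4\right)\right) - 1\right) + 4662 = \left(\frac{1}{3} - \frac{348}{7} - 1\right) + 4662 = - \frac{1058}{21} + 4662 = \frac{96844}{21}$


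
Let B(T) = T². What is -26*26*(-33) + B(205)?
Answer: 64333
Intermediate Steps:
-26*26*(-33) + B(205) = -26*26*(-33) + 205² = -676*(-33) + 42025 = 22308 + 42025 = 64333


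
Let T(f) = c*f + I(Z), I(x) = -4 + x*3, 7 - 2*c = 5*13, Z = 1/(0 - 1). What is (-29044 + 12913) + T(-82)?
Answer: -13760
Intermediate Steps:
Z = -1 (Z = 1/(-1) = -1)
c = -29 (c = 7/2 - 5*13/2 = 7/2 - ½*65 = 7/2 - 65/2 = -29)
I(x) = -4 + 3*x
T(f) = -7 - 29*f (T(f) = -29*f + (-4 + 3*(-1)) = -29*f + (-4 - 3) = -29*f - 7 = -7 - 29*f)
(-29044 + 12913) + T(-82) = (-29044 + 12913) + (-7 - 29*(-82)) = -16131 + (-7 + 2378) = -16131 + 2371 = -13760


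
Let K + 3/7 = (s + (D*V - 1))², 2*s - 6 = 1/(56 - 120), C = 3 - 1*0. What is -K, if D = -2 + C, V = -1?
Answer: -63751/114688 ≈ -0.55586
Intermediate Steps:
C = 3 (C = 3 + 0 = 3)
s = 383/128 (s = 3 + 1/(2*(56 - 120)) = 3 + (½)/(-64) = 3 + (½)*(-1/64) = 3 - 1/128 = 383/128 ≈ 2.9922)
D = 1 (D = -2 + 3 = 1)
K = 63751/114688 (K = -3/7 + (383/128 + (1*(-1) - 1))² = -3/7 + (383/128 + (-1 - 1))² = -3/7 + (383/128 - 2)² = -3/7 + (127/128)² = -3/7 + 16129/16384 = 63751/114688 ≈ 0.55586)
-K = -1*63751/114688 = -63751/114688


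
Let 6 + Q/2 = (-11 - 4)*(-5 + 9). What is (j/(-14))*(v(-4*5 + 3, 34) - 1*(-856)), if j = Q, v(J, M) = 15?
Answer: 57486/7 ≈ 8212.3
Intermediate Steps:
Q = -132 (Q = -12 + 2*((-11 - 4)*(-5 + 9)) = -12 + 2*(-15*4) = -12 + 2*(-60) = -12 - 120 = -132)
j = -132
(j/(-14))*(v(-4*5 + 3, 34) - 1*(-856)) = (-132/(-14))*(15 - 1*(-856)) = (-132*(-1/14))*(15 + 856) = (66/7)*871 = 57486/7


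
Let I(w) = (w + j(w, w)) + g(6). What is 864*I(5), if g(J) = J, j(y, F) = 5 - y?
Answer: 9504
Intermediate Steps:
I(w) = 11 (I(w) = (w + (5 - w)) + 6 = 5 + 6 = 11)
864*I(5) = 864*11 = 9504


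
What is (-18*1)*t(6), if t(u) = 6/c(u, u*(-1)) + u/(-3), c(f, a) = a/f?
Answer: 144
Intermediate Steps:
t(u) = -6 - u/3 (t(u) = 6/(((u*(-1))/u)) + u/(-3) = 6/(((-u)/u)) + u*(-⅓) = 6/(-1) - u/3 = 6*(-1) - u/3 = -6 - u/3)
(-18*1)*t(6) = (-18*1)*(-6 - ⅓*6) = -18*(-6 - 2) = -18*(-8) = 144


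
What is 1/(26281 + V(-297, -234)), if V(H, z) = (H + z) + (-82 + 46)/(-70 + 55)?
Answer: 5/128762 ≈ 3.8831e-5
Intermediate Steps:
V(H, z) = 12/5 + H + z (V(H, z) = (H + z) - 36/(-15) = (H + z) - 36*(-1/15) = (H + z) + 12/5 = 12/5 + H + z)
1/(26281 + V(-297, -234)) = 1/(26281 + (12/5 - 297 - 234)) = 1/(26281 - 2643/5) = 1/(128762/5) = 5/128762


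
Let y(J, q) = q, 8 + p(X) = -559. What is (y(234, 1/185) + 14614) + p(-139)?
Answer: 2598696/185 ≈ 14047.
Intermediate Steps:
p(X) = -567 (p(X) = -8 - 559 = -567)
(y(234, 1/185) + 14614) + p(-139) = (1/185 + 14614) - 567 = 2703591/185 - 567 = 2598696/185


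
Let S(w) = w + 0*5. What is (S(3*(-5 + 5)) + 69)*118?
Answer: 8142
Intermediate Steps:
S(w) = w (S(w) = w + 0 = w)
(S(3*(-5 + 5)) + 69)*118 = (3*(-5 + 5) + 69)*118 = (3*0 + 69)*118 = (0 + 69)*118 = 69*118 = 8142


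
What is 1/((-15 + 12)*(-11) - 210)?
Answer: -1/177 ≈ -0.0056497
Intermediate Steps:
1/((-15 + 12)*(-11) - 210) = 1/(-3*(-11) - 210) = 1/(33 - 210) = 1/(-177) = -1/177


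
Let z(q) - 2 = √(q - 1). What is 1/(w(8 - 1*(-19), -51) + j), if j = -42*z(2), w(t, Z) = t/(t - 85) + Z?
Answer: -58/10293 ≈ -0.0056349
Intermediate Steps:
z(q) = 2 + √(-1 + q) (z(q) = 2 + √(q - 1) = 2 + √(-1 + q))
w(t, Z) = Z + t/(-85 + t) (w(t, Z) = t/(-85 + t) + Z = Z + t/(-85 + t))
j = -126 (j = -42*(2 + √(-1 + 2)) = -42*(2 + √1) = -42*(2 + 1) = -42*3 = -126)
1/(w(8 - 1*(-19), -51) + j) = 1/(((8 - 1*(-19)) - 85*(-51) - 51*(8 - 1*(-19)))/(-85 + (8 - 1*(-19))) - 126) = 1/(((8 + 19) + 4335 - 51*(8 + 19))/(-85 + (8 + 19)) - 126) = 1/((27 + 4335 - 51*27)/(-85 + 27) - 126) = 1/((27 + 4335 - 1377)/(-58) - 126) = 1/(-1/58*2985 - 126) = 1/(-2985/58 - 126) = 1/(-10293/58) = -58/10293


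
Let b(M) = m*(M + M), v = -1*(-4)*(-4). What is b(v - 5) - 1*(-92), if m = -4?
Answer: 260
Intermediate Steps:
v = -16 (v = 4*(-4) = -16)
b(M) = -8*M (b(M) = -4*(M + M) = -8*M)
b(v - 5) - 1*(-92) = -8*(-16 - 5) - 1*(-92) = -8*(-21) + 92 = 168 + 92 = 260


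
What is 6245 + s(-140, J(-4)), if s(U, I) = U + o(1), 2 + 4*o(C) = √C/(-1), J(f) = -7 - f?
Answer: 24417/4 ≈ 6104.3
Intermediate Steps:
o(C) = -½ - √C/4 (o(C) = -½ + (√C/(-1))/4 = -½ + (-√C)/4 = -½ - √C/4)
s(U, I) = -¾ + U (s(U, I) = U + (-½ - √1/4) = U + (-½ - ¼*1) = U + (-½ - ¼) = U - ¾ = -¾ + U)
6245 + s(-140, J(-4)) = 6245 + (-¾ - 140) = 6245 - 563/4 = 24417/4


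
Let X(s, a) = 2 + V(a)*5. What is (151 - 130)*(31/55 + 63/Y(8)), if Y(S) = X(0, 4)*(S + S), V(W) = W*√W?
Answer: 24297/1760 ≈ 13.805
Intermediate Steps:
V(W) = W^(3/2)
X(s, a) = 2 + 5*a^(3/2) (X(s, a) = 2 + a^(3/2)*5 = 2 + 5*a^(3/2))
Y(S) = 84*S (Y(S) = (2 + 5*4^(3/2))*(S + S) = (2 + 5*8)*(2*S) = (2 + 40)*(2*S) = 42*(2*S) = 84*S)
(151 - 130)*(31/55 + 63/Y(8)) = (151 - 130)*(31/55 + 63/((84*8))) = 21*(31*(1/55) + 63/672) = 21*(31/55 + 63*(1/672)) = 21*(31/55 + 3/32) = 21*(1157/1760) = 24297/1760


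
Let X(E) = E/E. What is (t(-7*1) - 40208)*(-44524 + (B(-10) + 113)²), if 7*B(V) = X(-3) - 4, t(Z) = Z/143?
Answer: 1281974339676/1001 ≈ 1.2807e+9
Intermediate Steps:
X(E) = 1
t(Z) = Z/143 (t(Z) = Z*(1/143) = Z/143)
B(V) = -3/7 (B(V) = (1 - 4)/7 = (⅐)*(-3) = -3/7)
(t(-7*1) - 40208)*(-44524 + (B(-10) + 113)²) = ((-7*1)/143 - 40208)*(-44524 + (-3/7 + 113)²) = ((1/143)*(-7) - 40208)*(-44524 + (788/7)²) = (-7/143 - 40208)*(-44524 + 620944/49) = -5749751/143*(-1560732/49) = 1281974339676/1001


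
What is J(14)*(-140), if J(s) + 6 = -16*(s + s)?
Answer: 63560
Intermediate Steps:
J(s) = -6 - 32*s (J(s) = -6 - 16*(s + s) = -6 - 32*s)
J(14)*(-140) = (-6 - 32*14)*(-140) = (-6 - 448)*(-140) = -454*(-140) = 63560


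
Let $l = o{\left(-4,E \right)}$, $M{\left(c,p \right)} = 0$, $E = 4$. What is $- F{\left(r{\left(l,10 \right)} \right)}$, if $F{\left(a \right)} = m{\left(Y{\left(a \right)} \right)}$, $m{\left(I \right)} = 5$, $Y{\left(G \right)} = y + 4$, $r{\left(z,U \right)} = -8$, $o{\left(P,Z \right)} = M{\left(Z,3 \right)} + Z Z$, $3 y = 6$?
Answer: $-5$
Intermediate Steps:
$y = 2$ ($y = \frac{1}{3} \cdot 6 = 2$)
$o{\left(P,Z \right)} = Z^{2}$ ($o{\left(P,Z \right)} = 0 + Z Z = 0 + Z^{2} = Z^{2}$)
$l = 16$ ($l = 4^{2} = 16$)
$Y{\left(G \right)} = 6$ ($Y{\left(G \right)} = 2 + 4 = 6$)
$F{\left(a \right)} = 5$
$- F{\left(r{\left(l,10 \right)} \right)} = \left(-1\right) 5 = -5$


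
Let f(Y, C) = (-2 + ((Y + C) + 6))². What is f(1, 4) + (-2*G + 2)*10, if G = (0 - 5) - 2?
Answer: 241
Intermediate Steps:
G = -7 (G = -5 - 2 = -7)
f(Y, C) = (4 + C + Y)² (f(Y, C) = (-2 + ((C + Y) + 6))² = (-2 + (6 + C + Y))² = (4 + C + Y)²)
f(1, 4) + (-2*G + 2)*10 = (4 + 4 + 1)² + (-2*(-7) + 2)*10 = 9² + (14 + 2)*10 = 81 + 16*10 = 81 + 160 = 241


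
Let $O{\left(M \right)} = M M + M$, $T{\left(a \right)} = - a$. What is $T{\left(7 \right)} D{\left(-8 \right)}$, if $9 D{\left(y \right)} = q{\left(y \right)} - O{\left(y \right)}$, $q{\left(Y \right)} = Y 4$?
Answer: $\frac{616}{9} \approx 68.444$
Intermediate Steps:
$q{\left(Y \right)} = 4 Y$
$O{\left(M \right)} = M + M^{2}$ ($O{\left(M \right)} = M^{2} + M = M + M^{2}$)
$D{\left(y \right)} = \frac{4 y}{9} - \frac{y \left(1 + y\right)}{9}$ ($D{\left(y \right)} = \frac{4 y - y \left(1 + y\right)}{9} = \frac{4 y}{9} - \frac{y \left(1 + y\right)}{9}$)
$T{\left(7 \right)} D{\left(-8 \right)} = \left(-1\right) 7 \cdot \frac{1}{9} \left(-8\right) \left(3 - -8\right) = - 7 \cdot \frac{1}{9} \left(-8\right) \left(3 + 8\right) = - 7 \cdot \frac{1}{9} \left(-8\right) 11 = \left(-7\right) \left(- \frac{88}{9}\right) = \frac{616}{9}$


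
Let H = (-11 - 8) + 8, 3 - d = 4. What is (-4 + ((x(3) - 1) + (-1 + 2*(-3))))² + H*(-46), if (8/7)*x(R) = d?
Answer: 42993/64 ≈ 671.77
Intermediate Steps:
d = -1 (d = 3 - 1*4 = 3 - 4 = -1)
x(R) = -7/8 (x(R) = (7/8)*(-1) = -7/8)
H = -11 (H = -19 + 8 = -11)
(-4 + ((x(3) - 1) + (-1 + 2*(-3))))² + H*(-46) = (-4 + ((-7/8 - 1) + (-1 + 2*(-3))))² - 11*(-46) = (-4 + (-15/8 + (-1 - 6)))² + 506 = (-4 + (-15/8 - 7))² + 506 = (-4 - 71/8)² + 506 = (-103/8)² + 506 = 10609/64 + 506 = 42993/64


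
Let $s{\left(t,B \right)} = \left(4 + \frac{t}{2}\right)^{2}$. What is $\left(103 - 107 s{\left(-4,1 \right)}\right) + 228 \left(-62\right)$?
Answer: $-14461$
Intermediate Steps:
$s{\left(t,B \right)} = \left(4 + \frac{t}{2}\right)^{2}$ ($s{\left(t,B \right)} = \left(4 + t \frac{1}{2}\right)^{2} = \left(4 + \frac{t}{2}\right)^{2}$)
$\left(103 - 107 s{\left(-4,1 \right)}\right) + 228 \left(-62\right) = \left(103 - 107 \frac{\left(8 - 4\right)^{2}}{4}\right) + 228 \left(-62\right) = \left(103 - 107 \frac{4^{2}}{4}\right) - 14136 = \left(103 - 107 \cdot \frac{1}{4} \cdot 16\right) - 14136 = \left(103 - 428\right) - 14136 = -325 - 14136 = -14461$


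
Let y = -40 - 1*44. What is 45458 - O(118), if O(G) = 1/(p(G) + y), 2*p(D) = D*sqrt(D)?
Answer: 9175742716/201851 - 59*sqrt(118)/403702 ≈ 45458.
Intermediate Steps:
p(D) = D**(3/2)/2 (p(D) = (D*sqrt(D))/2 = D**(3/2)/2)
y = -84 (y = -40 - 44 = -84)
O(G) = 1/(-84 + G**(3/2)/2) (O(G) = 1/(G**(3/2)/2 - 84) = 1/(-84 + G**(3/2)/2))
45458 - O(118) = 45458 - 2/(-168 + 118**(3/2)) = 45458 - 2/(-168 + 118*sqrt(118))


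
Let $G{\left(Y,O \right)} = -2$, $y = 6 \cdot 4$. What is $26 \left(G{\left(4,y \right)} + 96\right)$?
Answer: $2444$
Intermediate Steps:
$y = 24$
$26 \left(G{\left(4,y \right)} + 96\right) = 26 \left(-2 + 96\right) = 26 \cdot 94 = 2444$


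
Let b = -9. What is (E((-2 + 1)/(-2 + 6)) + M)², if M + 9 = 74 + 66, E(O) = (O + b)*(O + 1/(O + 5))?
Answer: 1594804225/92416 ≈ 17257.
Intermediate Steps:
E(O) = (-9 + O)*(O + 1/(5 + O)) (E(O) = (O - 9)*(O + 1/(O + 5)) = (-9 + O)*(O + 1/(5 + O)))
M = 131 (M = -9 + (74 + 66) = -9 + 140 = 131)
(E((-2 + 1)/(-2 + 6)) + M)² = ((-9 + ((-2 + 1)/(-2 + 6))³ - 44*(-2 + 1)/(-2 + 6) - 4*(-2 + 1)²/(-2 + 6)²)/(5 + (-2 + 1)/(-2 + 6)) + 131)² = ((-9 + (-1/4)³ - (-44)/4 - 4*(-1/4)²)/(5 - 1/4) + 131)² = ((-9 + (-1*¼)³ - (-44)/4 - 4*(-1*¼)²)/(5 - 1*¼) + 131)² = ((-9 + (-¼)³ - 44*(-¼) - 4*(-¼)²)/(5 - ¼) + 131)² = ((-9 - 1/64 + 11 - 4*1/16)/(19/4) + 131)² = (4*(-9 - 1/64 + 11 - ¼)/19 + 131)² = ((4/19)*(111/64) + 131)² = (111/304 + 131)² = (39935/304)² = 1594804225/92416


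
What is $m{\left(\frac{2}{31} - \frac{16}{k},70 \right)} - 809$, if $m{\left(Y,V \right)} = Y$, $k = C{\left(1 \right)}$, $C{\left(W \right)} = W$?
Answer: $- \frac{25573}{31} \approx -824.94$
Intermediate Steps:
$k = 1$
$m{\left(\frac{2}{31} - \frac{16}{k},70 \right)} - 809 = \left(\frac{2}{31} - \frac{16}{1}\right) - 809 = \left(2 \cdot \frac{1}{31} - 16\right) - 809 = \left(\frac{2}{31} - 16\right) - 809 = - \frac{494}{31} - 809 = - \frac{25573}{31}$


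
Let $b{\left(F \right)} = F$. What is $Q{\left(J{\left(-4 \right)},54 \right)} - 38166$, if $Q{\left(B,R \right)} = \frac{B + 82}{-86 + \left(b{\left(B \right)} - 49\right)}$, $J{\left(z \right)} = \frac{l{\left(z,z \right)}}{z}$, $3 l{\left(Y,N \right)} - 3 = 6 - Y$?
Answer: $- \frac{62326049}{1633} \approx -38167.0$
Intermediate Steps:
$l{\left(Y,N \right)} = 3 - \frac{Y}{3}$ ($l{\left(Y,N \right)} = 1 + \frac{6 - Y}{3} = 1 - \left(-2 + \frac{Y}{3}\right) = 3 - \frac{Y}{3}$)
$J{\left(z \right)} = \frac{3 - \frac{z}{3}}{z}$
$Q{\left(B,R \right)} = \frac{82 + B}{-135 + B}$ ($Q{\left(B,R \right)} = \frac{B + 82}{-86 + \left(B - 49\right)} = \frac{82 + B}{-86 + \left(B - 49\right)} = \frac{82 + B}{-86 + \left(-49 + B\right)} = \frac{82 + B}{-135 + B}$)
$Q{\left(J{\left(-4 \right)},54 \right)} - 38166 = \frac{82 + \frac{9 - -4}{3 \left(-4\right)}}{-135 + \frac{9 - -4}{3 \left(-4\right)}} - 38166 = \frac{82 + \frac{1}{3} \left(- \frac{1}{4}\right) \left(9 + 4\right)}{-135 + \frac{1}{3} \left(- \frac{1}{4}\right) \left(9 + 4\right)} - 38166 = \frac{82 + \frac{1}{3} \left(- \frac{1}{4}\right) 13}{-135 + \frac{1}{3} \left(- \frac{1}{4}\right) 13} - 38166 = \frac{82 - \frac{13}{12}}{-135 - \frac{13}{12}} - 38166 = \frac{1}{- \frac{1633}{12}} \cdot \frac{971}{12} - 38166 = \left(- \frac{12}{1633}\right) \frac{971}{12} - 38166 = - \frac{971}{1633} - 38166 = - \frac{62326049}{1633}$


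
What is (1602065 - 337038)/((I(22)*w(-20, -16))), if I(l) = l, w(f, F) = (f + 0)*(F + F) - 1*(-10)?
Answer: 1265027/14300 ≈ 88.463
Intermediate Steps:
w(f, F) = 10 + 2*F*f (w(f, F) = f*(2*F) + 10 = 2*F*f + 10 = 10 + 2*F*f)
(1602065 - 337038)/((I(22)*w(-20, -16))) = (1602065 - 337038)/((22*(10 + 2*(-16)*(-20)))) = 1265027/((22*(10 + 640))) = 1265027/((22*650)) = 1265027/14300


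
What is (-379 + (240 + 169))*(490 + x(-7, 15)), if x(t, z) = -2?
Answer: 14640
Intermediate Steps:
(-379 + (240 + 169))*(490 + x(-7, 15)) = (-379 + (240 + 169))*(490 - 2) = (-379 + 409)*488 = 30*488 = 14640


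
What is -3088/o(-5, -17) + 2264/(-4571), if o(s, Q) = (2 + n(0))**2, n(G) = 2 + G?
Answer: -884467/4571 ≈ -193.50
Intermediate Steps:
o(s, Q) = 16 (o(s, Q) = (2 + (2 + 0))**2 = (2 + 2)**2 = 4**2 = 16)
-3088/o(-5, -17) + 2264/(-4571) = -3088/16 + 2264/(-4571) = -3088*1/16 + 2264*(-1/4571) = -193 - 2264/4571 = -884467/4571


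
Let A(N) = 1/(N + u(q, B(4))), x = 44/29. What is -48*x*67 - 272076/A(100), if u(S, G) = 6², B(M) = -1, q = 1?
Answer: -1073209248/29 ≈ -3.7007e+7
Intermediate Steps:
u(S, G) = 36
x = 44/29 (x = 44*(1/29) = 44/29 ≈ 1.5172)
A(N) = 1/(36 + N) (A(N) = 1/(N + 36) = 1/(36 + N))
-48*x*67 - 272076/A(100) = -48*44/29*67 - 272076/(1/(36 + 100)) = -2112/29*67 - 272076/(1/136) = -141504/29 - 272076/1/136 = -141504/29 - 272076*136 = -141504/29 - 1*37002336 = -141504/29 - 37002336 = -1073209248/29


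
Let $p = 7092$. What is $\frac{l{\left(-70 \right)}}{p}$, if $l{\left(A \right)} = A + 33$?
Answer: $- \frac{37}{7092} \approx -0.0052171$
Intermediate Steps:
$l{\left(A \right)} = 33 + A$
$\frac{l{\left(-70 \right)}}{p} = \frac{33 - 70}{7092} = \left(-37\right) \frac{1}{7092} = - \frac{37}{7092}$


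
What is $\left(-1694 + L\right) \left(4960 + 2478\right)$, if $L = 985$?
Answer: $-5273542$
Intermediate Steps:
$\left(-1694 + L\right) \left(4960 + 2478\right) = \left(-1694 + 985\right) \left(4960 + 2478\right) = \left(-709\right) 7438 = -5273542$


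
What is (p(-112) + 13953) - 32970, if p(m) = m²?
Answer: -6473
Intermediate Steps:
(p(-112) + 13953) - 32970 = ((-112)² + 13953) - 32970 = (12544 + 13953) - 32970 = 26497 - 32970 = -6473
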